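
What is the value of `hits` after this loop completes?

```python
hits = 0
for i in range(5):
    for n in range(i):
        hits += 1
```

Triangle number: 0+1+2+...+4
`hits` takes the values: 0 → 1 → 2 → 3 → 4 → 5 → 6 → 7 → 8 → 9 → 10

Answer: 10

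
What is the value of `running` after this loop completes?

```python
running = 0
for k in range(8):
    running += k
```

Sum of 0 to 7 = 28
`running` takes the values: 0 → 1 → 3 → 6 → 10 → 15 → 21 → 28

Answer: 28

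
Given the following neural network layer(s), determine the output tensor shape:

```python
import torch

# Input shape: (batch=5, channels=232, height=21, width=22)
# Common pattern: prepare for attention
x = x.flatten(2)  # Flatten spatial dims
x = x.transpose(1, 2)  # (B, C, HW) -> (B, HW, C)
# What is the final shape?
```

Input: (5, 232, 21, 22) -> after flatten(2): (5, 232, 462) -> Output: (5, 462, 232)

Answer: (5, 462, 232)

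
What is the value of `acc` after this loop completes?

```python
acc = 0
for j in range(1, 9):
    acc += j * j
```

Sum of squares 1² to 8² = 204
`acc` takes the values: 0 → 1 → 5 → 14 → 30 → 55 → 91 → 140 → 204

Answer: 204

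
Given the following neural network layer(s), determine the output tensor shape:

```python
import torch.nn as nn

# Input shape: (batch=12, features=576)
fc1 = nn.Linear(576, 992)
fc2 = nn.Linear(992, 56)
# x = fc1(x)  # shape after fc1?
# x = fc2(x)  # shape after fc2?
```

Input: (12, 576) -> after fc1: (12, 992) -> Output: (12, 56)

Answer: (12, 56)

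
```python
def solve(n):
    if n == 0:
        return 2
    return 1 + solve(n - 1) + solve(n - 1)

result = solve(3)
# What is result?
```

solve(n) = 1 + 2·solve(n-1), solve(0)=2. Closed form: (2+1)·2^3 - 1 = 23.

Answer: 23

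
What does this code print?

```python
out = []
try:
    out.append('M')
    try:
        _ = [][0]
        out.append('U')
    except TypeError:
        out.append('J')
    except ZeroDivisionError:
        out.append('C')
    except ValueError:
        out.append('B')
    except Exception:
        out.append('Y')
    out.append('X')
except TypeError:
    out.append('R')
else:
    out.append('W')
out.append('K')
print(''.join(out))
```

Execution trace: 'M' (try body) → 'Y' (inner except Exception) → 'X' (try body, no exception) → 'W' (else) → 'K' (after the try/except). Output: MYXWK

Answer: MYXWK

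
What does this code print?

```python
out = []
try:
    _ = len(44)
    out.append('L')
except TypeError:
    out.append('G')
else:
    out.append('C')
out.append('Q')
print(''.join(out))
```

Execution trace: 'G' (except TypeError) → 'Q' (after the try/except). Output: GQ

Answer: GQ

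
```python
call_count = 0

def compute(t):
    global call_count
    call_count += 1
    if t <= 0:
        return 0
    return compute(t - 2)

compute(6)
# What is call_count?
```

Linear recursion stepping by 2: 4 calls from t=6 down to ≤0.

Answer: 4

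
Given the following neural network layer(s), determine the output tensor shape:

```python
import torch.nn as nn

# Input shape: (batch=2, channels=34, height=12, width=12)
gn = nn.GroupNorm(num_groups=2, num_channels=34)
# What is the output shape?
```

Input: (2, 34, 12, 12) -> Output: (2, 34, 12, 12)

Answer: (2, 34, 12, 12)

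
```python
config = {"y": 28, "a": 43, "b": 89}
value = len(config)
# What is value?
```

Trace:
`config = {"y": 28, "a": 43, "b": 89}` → config = {'y': 28, 'a': 43, 'b': 89}
`value = len(config)` → value = 3
So value = 3

Answer: 3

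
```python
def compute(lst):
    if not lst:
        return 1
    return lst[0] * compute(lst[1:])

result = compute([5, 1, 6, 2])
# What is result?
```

Product over [5, 1, 6, 2] = 5 * 1 * 6 * 2 = 60

Answer: 60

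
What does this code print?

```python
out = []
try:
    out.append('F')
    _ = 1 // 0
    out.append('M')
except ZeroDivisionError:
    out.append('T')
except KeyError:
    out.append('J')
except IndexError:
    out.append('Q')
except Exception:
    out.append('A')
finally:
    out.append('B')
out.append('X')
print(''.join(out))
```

Execution trace: 'F' (try body) → 'T' (except ZeroDivisionError) → 'B' (finally) → 'X' (after the try/except). Output: FTBX

Answer: FTBX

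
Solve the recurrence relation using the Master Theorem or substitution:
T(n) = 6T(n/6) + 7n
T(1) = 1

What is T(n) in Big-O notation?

By Master Theorem: a=6, b=6, f(n)=7n. Since log_6(6) = 1 and f(n) = Θ(n^1), Case 2 applies. T(n) = O(n log n).

Answer: O(n log n)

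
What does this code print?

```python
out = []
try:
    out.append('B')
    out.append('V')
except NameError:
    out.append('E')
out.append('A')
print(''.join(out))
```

Execution trace: 'B' (try body) → 'V' (try body, no exception) → 'A' (after the try/except). Output: BVA

Answer: BVA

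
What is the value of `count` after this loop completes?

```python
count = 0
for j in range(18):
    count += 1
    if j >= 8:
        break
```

Loop breaks when j reaches 8, count is 9
`count` takes the values: 0 → 1 → 2 → 3 → 4 → 5 → 6 → 7 → 8 → 9

Answer: 9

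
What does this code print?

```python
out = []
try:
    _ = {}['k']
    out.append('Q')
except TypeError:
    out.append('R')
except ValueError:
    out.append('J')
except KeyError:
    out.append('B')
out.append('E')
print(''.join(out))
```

Execution trace: 'B' (except KeyError) → 'E' (after the try/except). Output: BE

Answer: BE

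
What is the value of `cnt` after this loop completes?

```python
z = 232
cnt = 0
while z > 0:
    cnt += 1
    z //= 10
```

Count digits by repeated division by 10
`cnt` takes the values: 0 → 1 → 2 → 3

Answer: 3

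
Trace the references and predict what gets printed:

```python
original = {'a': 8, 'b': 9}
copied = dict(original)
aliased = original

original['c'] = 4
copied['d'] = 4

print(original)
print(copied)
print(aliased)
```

Key concept: dict() creates copy, assignment creates alias.
Step by step:
`original = {'a': 8, 'b': 9}` → original = {'a': 8, 'b': 9}
`copied = dict(original)` → copied = {'a': 8, 'b': 9}
`aliased = original` → aliased = {'a': 8, 'b': 9} (same object as original)
`original['c'] = 4` → original = {'a': 8, 'b': 9, 'c': 4} (same object as aliased); aliased = {'a': 8, 'b': 9, 'c': 4} (same object as original)
`copied['d'] = 4` → copied = {'a': 8, 'b': 9, 'd': 4}
`print(original)` → prints {'a': 8, 'b': 9, 'c': 4}
`print(copied)` → prints {'a': 8, 'b': 9, 'd': 4}
`print(aliased)` → prints {'a': 8, 'b': 9, 'c': 4}

Answer:
{'a': 8, 'b': 9, 'c': 4}
{'a': 8, 'b': 9, 'd': 4}
{'a': 8, 'b': 9, 'c': 4}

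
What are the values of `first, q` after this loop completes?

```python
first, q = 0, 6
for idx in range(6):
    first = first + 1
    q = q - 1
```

first goes 0→6, q goes 6→0
`first, q` takes the values: (0, 6) → (1, 6) → (1, 5) → (2, 5) → (2, 4) → (3, 4) → (3, 3) → (4, 3) → (4, 2) → (5, 2) → (5, 1) → (6, 1) → (6, 0)

Answer: 6, 0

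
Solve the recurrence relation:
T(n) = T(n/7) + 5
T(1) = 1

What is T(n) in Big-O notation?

Each step divides n by 7 and adds 5. After log_7(n) steps we reach T(1)=1. So T(n) = 5·log_7(n) + 1 = O(log n).

Answer: O(log n)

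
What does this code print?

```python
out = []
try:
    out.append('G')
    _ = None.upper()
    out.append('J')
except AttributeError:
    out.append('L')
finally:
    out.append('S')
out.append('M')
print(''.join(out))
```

Execution trace: 'G' (try body) → 'L' (except AttributeError) → 'S' (finally) → 'M' (after the try/except). Output: GLSM

Answer: GLSM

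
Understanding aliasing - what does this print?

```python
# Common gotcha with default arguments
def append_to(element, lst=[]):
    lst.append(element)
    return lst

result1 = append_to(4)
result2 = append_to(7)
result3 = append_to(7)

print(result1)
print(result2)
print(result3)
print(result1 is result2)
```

Key concept: mutable default argument gotcha.
Step by step:
`result1 = append_to(4)` → result1 = [4]
`result2 = append_to(7)` → result1 = [4, 7] (same object as result2); result2 = [4, 7] (same object as result1)
`result3 = append_to(7)` → result1 = [4, 7, 7] (same object as result2, result3); result2 = [4, 7, 7] (same object as result1, result3); result3 = [4, 7, 7] (same object as result1, result2)
`print(result1)` → prints [4, 7, 7]
`print(result2)` → prints [4, 7, 7]
`print(result3)` → prints [4, 7, 7]
`print(result1 is result2)` → prints True

Answer:
[4, 7, 7]
[4, 7, 7]
[4, 7, 7]
True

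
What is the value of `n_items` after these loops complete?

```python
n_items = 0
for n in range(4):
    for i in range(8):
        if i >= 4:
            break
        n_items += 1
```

Inner breaks at 4, outer runs 4 times
`n_items` takes the values: 0 → 1 → 2 → 3 → 4 → 5 → 6 → 7 → 8 → 9 → 10 → 11 → 12 → 13 → 14 → 15 → 16

Answer: 16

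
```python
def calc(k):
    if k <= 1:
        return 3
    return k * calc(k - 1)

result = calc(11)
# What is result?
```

calc(11) = 11 * 10 * 9 * 8 * 7 * 6 * 5 * 4 * 3 * 2 * 3 = 119750400

Answer: 119750400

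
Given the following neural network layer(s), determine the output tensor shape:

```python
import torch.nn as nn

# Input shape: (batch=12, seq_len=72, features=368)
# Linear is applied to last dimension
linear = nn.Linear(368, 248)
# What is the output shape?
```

Input: (12, 72, 368) -> Output: (12, 72, 248)

Answer: (12, 72, 248)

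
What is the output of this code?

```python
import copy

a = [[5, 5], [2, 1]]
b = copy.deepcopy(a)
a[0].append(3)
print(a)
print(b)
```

Key concept: deep copy is fully independent.
Step by step:
`a = [[5, 5], [2, 1]]` → a = [[5, 5], [2, 1]]
`b = copy.deepcopy(a)` → b = [[5, 5], [2, 1]]
`a[0].append(3)` → a = [[5, 5, 3], [2, 1]]
`print(a)` → prints [[5, 5, 3], [2, 1]]
`print(b)` → prints [[5, 5], [2, 1]]

Answer:
[[5, 5, 3], [2, 1]]
[[5, 5], [2, 1]]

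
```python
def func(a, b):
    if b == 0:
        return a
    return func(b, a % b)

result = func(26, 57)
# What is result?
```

func(26, 57) -> func(57, 26) -> func(26, 5) -> func(5, 1) -> func(1, 0) -> 1

Answer: 1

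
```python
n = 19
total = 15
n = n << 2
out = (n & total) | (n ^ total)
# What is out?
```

Trace:
`n = 19` → n = 19
`total = 15` → total = 15
`n = n << 2` → n = 76
`out = (n & total) | (n ^ total)` → out = 79
So out = 79

Answer: 79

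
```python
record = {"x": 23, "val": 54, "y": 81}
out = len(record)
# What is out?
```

Trace:
`record = {"x": 23, "val": 54, "y": 81}` → record = {'x': 23, 'val': 54, 'y': 81}
`out = len(record)` → out = 3
So out = 3

Answer: 3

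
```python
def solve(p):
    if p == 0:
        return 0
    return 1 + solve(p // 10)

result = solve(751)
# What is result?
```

Count of digits of 751: 3

Answer: 3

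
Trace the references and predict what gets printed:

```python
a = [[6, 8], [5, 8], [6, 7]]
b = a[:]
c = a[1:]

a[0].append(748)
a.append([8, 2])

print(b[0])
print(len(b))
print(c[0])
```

Key concept: slice with nested mutation.
Step by step:
`a = [[6, 8], [5, 8], [6, 7]]` → a = [[6, 8], [5, 8], [6, 7]]
`b = a[:]` → b = [[6, 8], [5, 8], [6, 7]]
`c = a[1:]` → c = [[5, 8], [6, 7]]
`a[0].append(748)` → a = [[6, 8, 748], [5, 8], [6, 7]]; b = [[6, 8, 748], [5, 8], [6, 7]]
`a.append([8, 2])` → a = [[6, 8, 748], [5, 8], [6, 7], [8, 2]]
`print(b[0])` → prints [6, 8, 748]
`print(len(b))` → prints 3
`print(c[0])` → prints [5, 8]

Answer:
[6, 8, 748]
3
[5, 8]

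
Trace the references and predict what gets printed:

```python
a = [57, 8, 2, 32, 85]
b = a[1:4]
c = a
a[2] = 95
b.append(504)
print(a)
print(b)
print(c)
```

Key concept: slice vs alias.
Step by step:
`a = [57, 8, 2, 32, 85]` → a = [57, 8, 2, 32, 85]
`b = a[1:4]` → b = [8, 2, 32]
`c = a` → c = [57, 8, 2, 32, 85] (same object as a)
`a[2] = 95` → a = [57, 8, 95, 32, 85] (same object as c); c = [57, 8, 95, 32, 85] (same object as a)
`b.append(504)` → b = [8, 2, 32, 504]
`print(a)` → prints [57, 8, 95, 32, 85]
`print(b)` → prints [8, 2, 32, 504]
`print(c)` → prints [57, 8, 95, 32, 85]

Answer:
[57, 8, 95, 32, 85]
[8, 2, 32, 504]
[57, 8, 95, 32, 85]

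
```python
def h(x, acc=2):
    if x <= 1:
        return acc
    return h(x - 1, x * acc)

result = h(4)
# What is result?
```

Accumulator trace (n, acc): (4, 2) -> (3, 8) -> (2, 24) -> (1, 48) -> return 48

Answer: 48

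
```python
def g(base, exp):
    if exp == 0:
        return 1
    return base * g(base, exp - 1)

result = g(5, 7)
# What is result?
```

g(5, 7) = 5 * 5 * 5 * 5 * 5 * 5 * 5 = 78125

Answer: 78125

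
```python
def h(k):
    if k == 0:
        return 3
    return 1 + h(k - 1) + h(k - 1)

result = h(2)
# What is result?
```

h(k) = 1 + 2·h(k-1), h(0)=3. Closed form: (3+1)·2^2 - 1 = 15.

Answer: 15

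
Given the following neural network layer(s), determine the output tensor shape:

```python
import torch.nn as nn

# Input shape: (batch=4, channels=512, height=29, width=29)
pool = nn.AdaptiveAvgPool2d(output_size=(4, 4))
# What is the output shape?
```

Input: (4, 512, 29, 29) -> Output: (4, 512, 4, 4)

Answer: (4, 512, 4, 4)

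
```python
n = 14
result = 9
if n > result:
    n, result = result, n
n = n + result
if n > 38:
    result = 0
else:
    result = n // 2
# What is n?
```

Trace:
`n = 14` → n = 14
`result = 9` → result = 9
`if n > result: ...` → n > result is True → n = 9; result = 14
`n = n + result` → n = 23
`if n > 38: ...` → n > 38 is False, take else branch → result = 11
So n = 23

Answer: 23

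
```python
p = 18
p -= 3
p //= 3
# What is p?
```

Trace:
`p = 18` → p = 18
`p -= 3` → p = 15
`p //= 3` → p = 5
So p = 5

Answer: 5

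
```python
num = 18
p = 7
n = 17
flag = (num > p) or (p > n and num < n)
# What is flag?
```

Trace:
`num = 18` → num = 18
`p = 7` → p = 7
`n = 17` → n = 17
`flag = (num > p) or (p > n and num < n)` → flag = True
So flag = True

Answer: True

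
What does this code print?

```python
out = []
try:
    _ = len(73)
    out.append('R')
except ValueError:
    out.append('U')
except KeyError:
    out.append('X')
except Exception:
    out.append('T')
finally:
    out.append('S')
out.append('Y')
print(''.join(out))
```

Execution trace: 'T' (except Exception) → 'S' (finally) → 'Y' (after the try/except). Output: TSY

Answer: TSY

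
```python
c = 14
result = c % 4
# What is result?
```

Trace:
`c = 14` → c = 14
`result = c % 4` → result = 2
So result = 2

Answer: 2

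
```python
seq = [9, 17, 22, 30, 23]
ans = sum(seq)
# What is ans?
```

Trace:
`seq = [9, 17, 22, 30, 23]` → seq = [9, 17, 22, 30, 23]
`ans = sum(seq)` → ans = 101
So ans = 101

Answer: 101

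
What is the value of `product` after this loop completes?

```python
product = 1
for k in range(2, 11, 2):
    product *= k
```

Product of even numbers 2 to 10
`product` takes the values: 1 → 2 → 8 → 48 → 384 → 3840

Answer: 3840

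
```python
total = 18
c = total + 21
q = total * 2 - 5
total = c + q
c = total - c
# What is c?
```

Trace:
`total = 18` → total = 18
`c = total + 21` → c = 39
`q = total * 2 - 5` → q = 31
`total = c + q` → total = 70
`c = total - c` → c = 31
So c = 31

Answer: 31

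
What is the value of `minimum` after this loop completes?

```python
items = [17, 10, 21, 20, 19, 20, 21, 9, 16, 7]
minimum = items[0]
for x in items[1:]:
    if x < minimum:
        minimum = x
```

Minimum of [17, 10, 21, 20, 19, 20, 21, 9, 16, 7]
`minimum` takes the values: 17 → 10 → 9 → 7

Answer: 7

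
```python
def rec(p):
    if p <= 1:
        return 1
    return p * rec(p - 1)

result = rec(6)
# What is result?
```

rec(6) = 6 * 5 * 4 * 3 * 2 * 1 = 720

Answer: 720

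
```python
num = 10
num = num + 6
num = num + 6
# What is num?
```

Trace:
`num = 10` → num = 10
`num = num + 6` → num = 16
`num = num + 6` → num = 22
So num = 22

Answer: 22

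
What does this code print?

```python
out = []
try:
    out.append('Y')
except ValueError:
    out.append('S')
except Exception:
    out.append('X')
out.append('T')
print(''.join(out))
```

Execution trace: 'Y' (try body, no exception) → 'T' (after the try/except). Output: YT

Answer: YT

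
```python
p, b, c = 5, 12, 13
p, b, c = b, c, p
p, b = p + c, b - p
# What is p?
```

Trace:
`p, b, c = 5, 12, 13` → p = 5; b = 12; c = 13
`p, b, c = b, c, p` → p = 12; b = 13; c = 5
`p, b = p + c, b - p` → p = 17; b = 1
So p = 17

Answer: 17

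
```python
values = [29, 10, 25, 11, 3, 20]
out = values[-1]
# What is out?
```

Trace:
`values = [29, 10, 25, 11, 3, 20]` → values = [29, 10, 25, 11, 3, 20]
`out = values[-1]` → out = 20
So out = 20

Answer: 20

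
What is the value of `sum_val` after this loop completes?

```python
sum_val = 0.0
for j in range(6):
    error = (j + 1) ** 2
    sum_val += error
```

Sum of squared losses 1² + 2² + ... + 6²
`sum_val` takes the values: 0.0 → 1.0 → 5.0 → 14.0 → 30.0 → 55.0 → 91.0

Answer: 91.0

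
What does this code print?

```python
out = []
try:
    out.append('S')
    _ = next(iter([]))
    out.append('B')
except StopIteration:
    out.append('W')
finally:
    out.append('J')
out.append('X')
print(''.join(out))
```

Execution trace: 'S' (try body) → 'W' (except StopIteration) → 'J' (finally) → 'X' (after the try/except). Output: SWJX

Answer: SWJX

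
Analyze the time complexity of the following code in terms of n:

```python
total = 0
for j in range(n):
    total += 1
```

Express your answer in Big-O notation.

Each loop level contributes: n. Multiplying the contributions gives O(n).

Answer: O(n)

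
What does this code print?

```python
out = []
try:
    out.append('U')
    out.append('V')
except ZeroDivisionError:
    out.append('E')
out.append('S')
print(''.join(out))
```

Execution trace: 'U' (try body) → 'V' (try body, no exception) → 'S' (after the try/except). Output: UVS

Answer: UVS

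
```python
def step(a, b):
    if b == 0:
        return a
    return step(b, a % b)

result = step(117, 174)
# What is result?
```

step(117, 174) -> step(174, 117) -> step(117, 57) -> step(57, 3) -> step(3, 0) -> 3

Answer: 3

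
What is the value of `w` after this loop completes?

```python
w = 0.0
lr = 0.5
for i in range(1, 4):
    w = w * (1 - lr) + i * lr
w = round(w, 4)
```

Moving average with lr=0.5
`w` takes the values: 0.0 → 0.5 → 1.25 → 2.125

Answer: 2.125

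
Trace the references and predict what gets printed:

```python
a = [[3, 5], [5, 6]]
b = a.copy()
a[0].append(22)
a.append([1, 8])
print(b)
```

Key concept: shallow copy with nested lists.
Step by step:
`a = [[3, 5], [5, 6]]` → a = [[3, 5], [5, 6]]
`b = a.copy()` → b = [[3, 5], [5, 6]]
`a[0].append(22)` → a = [[3, 5, 22], [5, 6]]; b = [[3, 5, 22], [5, 6]]
`a.append([1, 8])` → a = [[3, 5, 22], [5, 6], [1, 8]]
`print(b)` → prints [[3, 5, 22], [5, 6]]

Answer: [[3, 5, 22], [5, 6]]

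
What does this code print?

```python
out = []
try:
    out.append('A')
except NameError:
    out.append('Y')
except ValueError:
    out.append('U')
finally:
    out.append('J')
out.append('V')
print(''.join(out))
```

Execution trace: 'A' (try body, no exception) → 'J' (finally) → 'V' (after the try/except). Output: AJV

Answer: AJV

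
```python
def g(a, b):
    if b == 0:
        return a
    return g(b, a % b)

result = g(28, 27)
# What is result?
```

g(28, 27) -> g(27, 1) -> g(1, 0) -> 1

Answer: 1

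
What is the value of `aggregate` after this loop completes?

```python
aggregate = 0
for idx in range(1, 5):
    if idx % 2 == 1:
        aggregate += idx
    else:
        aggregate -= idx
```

Add odd, subtract even
`aggregate` takes the values: 0 → 1 → -1 → 2 → -2

Answer: -2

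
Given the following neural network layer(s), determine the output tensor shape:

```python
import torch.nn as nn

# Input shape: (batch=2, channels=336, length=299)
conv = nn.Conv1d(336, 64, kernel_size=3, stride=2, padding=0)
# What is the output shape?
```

Input: (2, 336, 299) -> Output: (2, 64, 149)

Answer: (2, 64, 149)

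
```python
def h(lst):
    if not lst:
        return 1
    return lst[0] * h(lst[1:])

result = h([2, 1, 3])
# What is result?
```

Product over [2, 1, 3] = 2 * 1 * 3 = 6

Answer: 6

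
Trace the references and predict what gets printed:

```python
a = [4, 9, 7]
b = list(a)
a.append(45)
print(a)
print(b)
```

Key concept: list() constructor creates copy.
Step by step:
`a = [4, 9, 7]` → a = [4, 9, 7]
`b = list(a)` → b = [4, 9, 7]
`a.append(45)` → a = [4, 9, 7, 45]
`print(a)` → prints [4, 9, 7, 45]
`print(b)` → prints [4, 9, 7]

Answer:
[4, 9, 7, 45]
[4, 9, 7]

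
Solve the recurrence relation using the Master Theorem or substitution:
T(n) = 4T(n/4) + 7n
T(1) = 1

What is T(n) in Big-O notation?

By Master Theorem: a=4, b=4, f(n)=7n. Since log_4(4) = 1 and f(n) = Θ(n^1), Case 2 applies. T(n) = O(n log n).

Answer: O(n log n)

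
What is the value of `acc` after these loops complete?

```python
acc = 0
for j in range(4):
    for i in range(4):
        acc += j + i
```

Sum of all j+i for j,i in 4x4
`acc` takes the values: 0 → 1 → 3 → 6 → 7 → 9 → 12 → 16 → 18 → 21 → 25 → 30 → 33 → 37 → 42 → 48

Answer: 48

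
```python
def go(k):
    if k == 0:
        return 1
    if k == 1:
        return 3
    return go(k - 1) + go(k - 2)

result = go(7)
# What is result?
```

Build up from base cases: go(0)=1, go(1)=3, go(2)=4, go(3)=7, go(4)=11, go(5)=18, go(6)=29, ..., go(7)=47

Answer: 47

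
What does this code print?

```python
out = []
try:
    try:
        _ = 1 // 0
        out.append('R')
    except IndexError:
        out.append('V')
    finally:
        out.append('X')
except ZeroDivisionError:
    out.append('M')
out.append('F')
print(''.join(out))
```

Execution trace: 'X' (inner finally) → 'M' (outer except ZeroDivisionError) → 'F' (after the try/except). Output: XMF

Answer: XMF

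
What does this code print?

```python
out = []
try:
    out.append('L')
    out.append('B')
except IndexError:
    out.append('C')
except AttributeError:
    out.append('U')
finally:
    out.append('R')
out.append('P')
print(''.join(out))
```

Execution trace: 'L' (try body) → 'B' (try body, no exception) → 'R' (finally) → 'P' (after the try/except). Output: LBRP

Answer: LBRP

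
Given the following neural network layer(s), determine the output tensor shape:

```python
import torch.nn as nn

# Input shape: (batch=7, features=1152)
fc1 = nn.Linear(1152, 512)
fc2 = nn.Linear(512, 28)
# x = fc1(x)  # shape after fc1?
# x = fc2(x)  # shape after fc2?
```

Input: (7, 1152) -> after fc1: (7, 512) -> Output: (7, 28)

Answer: (7, 28)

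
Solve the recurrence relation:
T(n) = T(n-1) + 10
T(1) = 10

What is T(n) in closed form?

Unrolling: T(n) = T(1) + 10·(n-1) = 10 + 10(n-1) = 10n.

Answer: T(n) = 10n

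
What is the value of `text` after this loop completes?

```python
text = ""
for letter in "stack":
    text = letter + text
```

Reverse 'stack'
`text` takes the values: "" → "s" → "ts" → "ats" → "cats" → "kcats"

Answer: "kcats"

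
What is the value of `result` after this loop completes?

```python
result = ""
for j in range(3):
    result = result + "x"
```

Repeat 'x' 3 times
`result` takes the values: "" → "x" → "xx" → "xxx"

Answer: "xxx"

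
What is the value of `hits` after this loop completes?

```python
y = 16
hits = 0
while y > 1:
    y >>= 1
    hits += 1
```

Count right shifts until 1
`hits` takes the values: 0 → 1 → 2 → 3 → 4

Answer: 4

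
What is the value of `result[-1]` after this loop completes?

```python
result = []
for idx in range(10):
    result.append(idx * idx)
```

Last element of squares 0 to 9
`result` takes the values: [] → [0] → [0, 1] → [0, 1, 4] → [0, 1, 4, 9] → [0, 1, 4, 9, 16] → [0, 1, 4, 9, 16, 25] → [0, 1, 4, 9, 16, 25, 36] → [0, 1, 4, 9, 16, 25, 36, 49] → [0, 1, 4, 9, 16, 25, 36, 49, 64] → [0, 1, 4, 9, 16, 25, 36, 49, 64, 81]
So `result[-1]` = 81

Answer: 81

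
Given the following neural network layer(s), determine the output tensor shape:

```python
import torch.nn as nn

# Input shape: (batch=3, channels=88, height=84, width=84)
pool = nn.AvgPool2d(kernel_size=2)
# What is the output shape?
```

Input: (3, 88, 84, 84) -> Output: (3, 88, 42, 42)

Answer: (3, 88, 42, 42)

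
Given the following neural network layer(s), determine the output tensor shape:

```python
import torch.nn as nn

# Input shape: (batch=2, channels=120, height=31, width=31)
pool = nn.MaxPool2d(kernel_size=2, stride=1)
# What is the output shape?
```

Input: (2, 120, 31, 31) -> Output: (2, 120, 30, 30)

Answer: (2, 120, 30, 30)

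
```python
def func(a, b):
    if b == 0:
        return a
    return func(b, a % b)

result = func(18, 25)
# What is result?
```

func(18, 25) -> func(25, 18) -> func(18, 7) -> func(7, 4) -> func(4, 3) -> func(3, 1) -> func(1, 0) -> 1

Answer: 1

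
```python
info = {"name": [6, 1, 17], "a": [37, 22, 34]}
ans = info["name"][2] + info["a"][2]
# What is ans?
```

Trace:
`info = {"name": [6, 1, 17], "a": [37, 22, 34]}` → info = {'name': [6, 1, 17], 'a': [37, 22, 34]}
`ans = info["name"][2] + info["a"][2]` → ans = 51
So ans = 51

Answer: 51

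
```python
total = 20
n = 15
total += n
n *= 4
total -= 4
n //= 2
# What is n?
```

Trace:
`total = 20` → total = 20
`n = 15` → n = 15
`total += n` → total = 35
`n *= 4` → n = 60
`total -= 4` → total = 31
`n //= 2` → n = 30
So n = 30

Answer: 30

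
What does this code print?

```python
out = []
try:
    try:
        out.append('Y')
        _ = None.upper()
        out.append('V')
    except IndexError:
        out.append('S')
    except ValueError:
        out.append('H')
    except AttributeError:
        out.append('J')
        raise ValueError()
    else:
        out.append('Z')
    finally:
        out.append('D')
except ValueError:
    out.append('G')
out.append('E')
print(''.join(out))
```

Execution trace: 'Y' (inner try body) → 'J' (inner except AttributeError) → 'D' (inner finally) → 'G' (outer except ValueError) → 'E' (after the try/except). Output: YJDGE

Answer: YJDGE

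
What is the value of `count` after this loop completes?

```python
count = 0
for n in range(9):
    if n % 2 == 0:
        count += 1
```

Count numbers divisible by 2 in range(9)
`count` takes the values: 0 → 1 → 2 → 3 → 4 → 5

Answer: 5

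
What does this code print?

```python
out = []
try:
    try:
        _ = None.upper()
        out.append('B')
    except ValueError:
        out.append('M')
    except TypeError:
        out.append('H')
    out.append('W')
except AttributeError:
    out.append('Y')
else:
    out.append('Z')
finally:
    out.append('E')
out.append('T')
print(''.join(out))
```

Execution trace: 'Y' (except AttributeError) → 'E' (finally) → 'T' (after the try/except). Output: YET

Answer: YET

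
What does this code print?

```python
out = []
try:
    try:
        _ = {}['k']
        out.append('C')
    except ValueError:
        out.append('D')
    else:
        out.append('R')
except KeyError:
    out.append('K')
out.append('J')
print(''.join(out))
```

Execution trace: 'K' (outer except KeyError) → 'J' (after the try/except). Output: KJ

Answer: KJ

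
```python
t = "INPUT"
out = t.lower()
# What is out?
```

Trace:
`t = "INPUT"` → t = 'INPUT'
`out = t.lower()` → out = 'input'
So out = 'input'

Answer: 'input'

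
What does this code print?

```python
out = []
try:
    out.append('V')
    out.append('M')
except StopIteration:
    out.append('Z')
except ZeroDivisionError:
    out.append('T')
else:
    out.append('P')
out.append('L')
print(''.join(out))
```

Execution trace: 'V' (try body) → 'M' (try body, no exception) → 'P' (else) → 'L' (after the try/except). Output: VMPL

Answer: VMPL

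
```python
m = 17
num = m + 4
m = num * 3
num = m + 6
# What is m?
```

Trace:
`m = 17` → m = 17
`num = m + 4` → num = 21
`m = num * 3` → m = 63
`num = m + 6` → num = 69
So m = 63

Answer: 63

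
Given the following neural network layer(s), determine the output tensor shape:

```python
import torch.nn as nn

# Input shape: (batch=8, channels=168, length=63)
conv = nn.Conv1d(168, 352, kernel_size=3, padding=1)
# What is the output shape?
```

Input: (8, 168, 63) -> Output: (8, 352, 63)

Answer: (8, 352, 63)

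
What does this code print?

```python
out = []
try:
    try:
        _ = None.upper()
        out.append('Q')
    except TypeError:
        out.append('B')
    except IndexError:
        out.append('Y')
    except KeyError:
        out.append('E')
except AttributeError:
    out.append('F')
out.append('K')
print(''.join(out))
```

Execution trace: 'F' (outer except AttributeError) → 'K' (after the try/except). Output: FK

Answer: FK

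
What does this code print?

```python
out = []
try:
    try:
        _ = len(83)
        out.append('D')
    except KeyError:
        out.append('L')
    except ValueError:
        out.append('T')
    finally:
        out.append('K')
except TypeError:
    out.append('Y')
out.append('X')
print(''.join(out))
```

Execution trace: 'K' (inner finally) → 'Y' (outer except TypeError) → 'X' (after the try/except). Output: KYX

Answer: KYX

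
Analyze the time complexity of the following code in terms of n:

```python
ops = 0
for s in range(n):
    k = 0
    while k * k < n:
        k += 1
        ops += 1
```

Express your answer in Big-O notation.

Each loop level contributes: n × √n. Multiplying the contributions gives O(n√n).

Answer: O(n√n)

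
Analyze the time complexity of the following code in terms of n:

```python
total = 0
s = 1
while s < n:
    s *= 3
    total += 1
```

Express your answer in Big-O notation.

Each loop level contributes: log n. Multiplying the contributions gives O(log n).

Answer: O(log n)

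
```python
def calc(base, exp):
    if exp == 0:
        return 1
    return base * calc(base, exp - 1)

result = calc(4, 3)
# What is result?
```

calc(4, 3) = 4 * 4 * 4 = 64

Answer: 64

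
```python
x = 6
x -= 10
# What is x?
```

Trace:
`x = 6` → x = 6
`x -= 10` → x = -4
So x = -4

Answer: -4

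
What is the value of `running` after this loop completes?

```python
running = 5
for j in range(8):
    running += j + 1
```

Start at 5, add 1 to 8 = 41
`running` takes the values: 5 → 6 → 8 → 11 → 15 → 20 → 26 → 33 → 41

Answer: 41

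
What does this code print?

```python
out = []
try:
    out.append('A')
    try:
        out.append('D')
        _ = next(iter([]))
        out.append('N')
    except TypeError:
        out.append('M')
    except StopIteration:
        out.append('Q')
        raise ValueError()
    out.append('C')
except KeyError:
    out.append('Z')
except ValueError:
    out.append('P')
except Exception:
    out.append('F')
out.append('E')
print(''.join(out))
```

Execution trace: 'A' (try body) → 'D' (inner try body) → 'Q' (inner except StopIteration) → 'P' (except ValueError) → 'E' (after the try/except). Output: ADQPE

Answer: ADQPE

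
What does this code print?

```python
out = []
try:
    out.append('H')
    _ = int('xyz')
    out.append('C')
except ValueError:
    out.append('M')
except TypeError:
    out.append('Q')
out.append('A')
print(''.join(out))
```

Execution trace: 'H' (try body) → 'M' (except ValueError) → 'A' (after the try/except). Output: HMA

Answer: HMA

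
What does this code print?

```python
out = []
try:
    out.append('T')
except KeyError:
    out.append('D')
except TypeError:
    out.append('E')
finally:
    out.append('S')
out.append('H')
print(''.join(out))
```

Execution trace: 'T' (try body, no exception) → 'S' (finally) → 'H' (after the try/except). Output: TSH

Answer: TSH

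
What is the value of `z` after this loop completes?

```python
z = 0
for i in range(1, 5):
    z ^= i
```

XOR of 1 to 4
`z` takes the values: 0 → 1 → 3 → 0 → 4

Answer: 4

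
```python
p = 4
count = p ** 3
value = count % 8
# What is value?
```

Trace:
`p = 4` → p = 4
`count = p ** 3` → count = 64
`value = count % 8` → value = 0
So value = 0

Answer: 0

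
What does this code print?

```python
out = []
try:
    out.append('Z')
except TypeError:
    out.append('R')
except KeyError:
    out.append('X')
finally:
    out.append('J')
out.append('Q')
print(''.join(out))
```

Execution trace: 'Z' (try body, no exception) → 'J' (finally) → 'Q' (after the try/except). Output: ZJQ

Answer: ZJQ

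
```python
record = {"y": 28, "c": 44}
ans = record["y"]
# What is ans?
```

Trace:
`record = {"y": 28, "c": 44}` → record = {'y': 28, 'c': 44}
`ans = record["y"]` → ans = 28
So ans = 28

Answer: 28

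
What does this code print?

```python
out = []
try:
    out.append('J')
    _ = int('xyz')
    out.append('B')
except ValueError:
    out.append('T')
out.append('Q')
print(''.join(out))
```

Execution trace: 'J' (try body) → 'T' (except ValueError) → 'Q' (after the try/except). Output: JTQ

Answer: JTQ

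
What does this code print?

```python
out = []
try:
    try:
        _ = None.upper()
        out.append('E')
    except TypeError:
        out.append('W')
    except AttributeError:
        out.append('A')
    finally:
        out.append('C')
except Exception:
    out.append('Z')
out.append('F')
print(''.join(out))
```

Execution trace: 'A' (inner except AttributeError) → 'C' (inner finally) → 'F' (after the try/except). Output: ACF

Answer: ACF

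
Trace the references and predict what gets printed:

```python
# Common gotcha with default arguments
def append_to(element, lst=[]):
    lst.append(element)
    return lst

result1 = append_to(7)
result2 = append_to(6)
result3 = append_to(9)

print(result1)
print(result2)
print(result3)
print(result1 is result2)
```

Key concept: mutable default argument gotcha.
Step by step:
`result1 = append_to(7)` → result1 = [7]
`result2 = append_to(6)` → result1 = [7, 6] (same object as result2); result2 = [7, 6] (same object as result1)
`result3 = append_to(9)` → result1 = [7, 6, 9] (same object as result2, result3); result2 = [7, 6, 9] (same object as result1, result3); result3 = [7, 6, 9] (same object as result1, result2)
`print(result1)` → prints [7, 6, 9]
`print(result2)` → prints [7, 6, 9]
`print(result3)` → prints [7, 6, 9]
`print(result1 is result2)` → prints True

Answer:
[7, 6, 9]
[7, 6, 9]
[7, 6, 9]
True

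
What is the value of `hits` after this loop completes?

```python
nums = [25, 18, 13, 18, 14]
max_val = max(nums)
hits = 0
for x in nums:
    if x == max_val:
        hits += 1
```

Count of max value 25 in [25, 18, 13, 18, 14]
`hits` takes the values: 0 → 1

Answer: 1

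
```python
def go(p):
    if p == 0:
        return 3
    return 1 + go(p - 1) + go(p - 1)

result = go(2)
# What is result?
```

go(p) = 1 + 2·go(p-1), go(0)=3. Closed form: (3+1)·2^2 - 1 = 15.

Answer: 15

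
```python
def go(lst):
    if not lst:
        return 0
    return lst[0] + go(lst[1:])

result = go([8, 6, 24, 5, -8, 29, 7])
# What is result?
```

8 + 6 + 24 + 5 + (-8) + 29 + 7 + 0 = 71

Answer: 71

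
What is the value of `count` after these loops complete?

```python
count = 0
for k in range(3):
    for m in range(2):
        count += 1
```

3 * 2 = 6
`count` takes the values: 0 → 1 → 2 → 3 → 4 → 5 → 6

Answer: 6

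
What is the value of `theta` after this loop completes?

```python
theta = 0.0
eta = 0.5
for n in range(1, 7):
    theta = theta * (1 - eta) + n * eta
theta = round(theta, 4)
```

Moving average with lr=0.5
`theta` takes the values: 0.0 → 0.5 → 1.25 → 2.125 → 3.0625 → 4.03125 → 5.015625 → 5.0156

Answer: 5.0156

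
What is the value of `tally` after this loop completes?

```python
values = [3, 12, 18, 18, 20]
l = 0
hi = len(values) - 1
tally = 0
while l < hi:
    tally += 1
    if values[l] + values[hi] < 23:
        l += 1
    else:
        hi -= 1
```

Steps to find pair summing to 23
`tally` takes the values: 0 → 1 → 2 → 3 → 4

Answer: 4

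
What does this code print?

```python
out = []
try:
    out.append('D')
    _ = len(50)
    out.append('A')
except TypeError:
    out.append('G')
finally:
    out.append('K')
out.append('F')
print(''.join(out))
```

Execution trace: 'D' (try body) → 'G' (except TypeError) → 'K' (finally) → 'F' (after the try/except). Output: DGKF

Answer: DGKF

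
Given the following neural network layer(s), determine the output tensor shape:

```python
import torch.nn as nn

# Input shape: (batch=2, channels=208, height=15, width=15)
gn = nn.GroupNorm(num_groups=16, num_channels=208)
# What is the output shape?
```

Input: (2, 208, 15, 15) -> Output: (2, 208, 15, 15)

Answer: (2, 208, 15, 15)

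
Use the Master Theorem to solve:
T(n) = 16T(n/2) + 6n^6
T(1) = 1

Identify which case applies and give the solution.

a=16, b=2, f(n)=6n^6. log_2(16) = 4. Since c=6 > 4 and the regularity condition holds (16(n/2)^6 = (16/2^6)n^6 with 16/2^6 < 1), Case 3 applies: T(n) = Θ(f(n)) = O(n^6).

Answer: O(n^6) - Case 3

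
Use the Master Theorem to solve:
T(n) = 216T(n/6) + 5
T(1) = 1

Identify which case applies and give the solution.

a=216, b=6, f(n)=5. log_6(216) = 3. Since c=0 < 3, Case 1 applies: T(n) = Θ(n^log_b(a)) = O(n^3).

Answer: O(n^3) - Case 1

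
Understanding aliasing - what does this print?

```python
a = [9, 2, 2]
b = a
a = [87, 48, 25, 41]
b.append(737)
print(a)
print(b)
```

Key concept: rebinding vs mutation: a is rebound to a new list, b still points at the original.
Step by step:
`a = [9, 2, 2]` → a = [9, 2, 2]
`b = a` → b = [9, 2, 2] (same object as a)
`a = [87, 48, 25, 41]` → a = [87, 48, 25, 41]
`b.append(737)` → b = [9, 2, 2, 737]
`print(a)` → prints [87, 48, 25, 41]
`print(b)` → prints [9, 2, 2, 737]

Answer:
[87, 48, 25, 41]
[9, 2, 2, 737]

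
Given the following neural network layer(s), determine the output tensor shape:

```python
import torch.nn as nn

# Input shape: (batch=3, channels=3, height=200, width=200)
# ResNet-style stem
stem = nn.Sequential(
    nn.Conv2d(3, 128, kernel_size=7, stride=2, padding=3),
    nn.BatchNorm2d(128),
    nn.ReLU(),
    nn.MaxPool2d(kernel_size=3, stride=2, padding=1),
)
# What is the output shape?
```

Input: (3, 3, 200, 200) -> after Conv2d 7x7 stride=2: (3, 128, 100, 100) -> Output: (3, 128, 50, 50)

Answer: (3, 128, 50, 50)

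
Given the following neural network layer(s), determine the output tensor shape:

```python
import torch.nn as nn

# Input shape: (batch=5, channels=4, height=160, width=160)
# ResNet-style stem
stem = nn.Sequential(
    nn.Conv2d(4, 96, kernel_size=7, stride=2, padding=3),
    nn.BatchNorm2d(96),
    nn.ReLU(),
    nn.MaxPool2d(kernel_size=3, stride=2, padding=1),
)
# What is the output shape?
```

Input: (5, 4, 160, 160) -> after Conv2d 7x7 stride=2: (5, 96, 80, 80) -> Output: (5, 96, 40, 40)

Answer: (5, 96, 40, 40)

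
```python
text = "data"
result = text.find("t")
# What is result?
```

Trace:
`text = "data"` → text = 'data'
`result = text.find("t")` → result = 2
So result = 2

Answer: 2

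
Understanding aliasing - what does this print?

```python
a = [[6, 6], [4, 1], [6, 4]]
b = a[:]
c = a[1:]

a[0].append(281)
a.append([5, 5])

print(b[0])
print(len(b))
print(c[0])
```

Key concept: slice with nested mutation.
Step by step:
`a = [[6, 6], [4, 1], [6, 4]]` → a = [[6, 6], [4, 1], [6, 4]]
`b = a[:]` → b = [[6, 6], [4, 1], [6, 4]]
`c = a[1:]` → c = [[4, 1], [6, 4]]
`a[0].append(281)` → a = [[6, 6, 281], [4, 1], [6, 4]]; b = [[6, 6, 281], [4, 1], [6, 4]]
`a.append([5, 5])` → a = [[6, 6, 281], [4, 1], [6, 4], [5, 5]]
`print(b[0])` → prints [6, 6, 281]
`print(len(b))` → prints 3
`print(c[0])` → prints [4, 1]

Answer:
[6, 6, 281]
3
[4, 1]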